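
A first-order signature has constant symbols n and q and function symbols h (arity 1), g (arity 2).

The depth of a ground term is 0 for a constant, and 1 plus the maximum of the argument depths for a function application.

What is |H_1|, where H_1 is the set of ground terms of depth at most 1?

8

If N_k denotes the number of depth-≤k ground terms, the 2 constants give N_0 = 2, and each function symbol of arity r contributes N_{k-1}^r new terms at level k: N_k = 2 + N_{k-1} + N_{k-1}^2.
N_0 = 2
N_1 = 2 + 2 + 2^2 = 8
Explicitly: n, q, h(n), h(q), g(n, n), g(n, q), g(q, n), g(q, q).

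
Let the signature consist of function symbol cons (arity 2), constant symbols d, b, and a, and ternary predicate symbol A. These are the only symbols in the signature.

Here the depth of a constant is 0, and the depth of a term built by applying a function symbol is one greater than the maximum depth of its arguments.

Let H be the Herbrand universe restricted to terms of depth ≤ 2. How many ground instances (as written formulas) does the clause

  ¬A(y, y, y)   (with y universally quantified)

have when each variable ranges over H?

Ground terms of depth ≤ 2:
  If N_k denotes the number of depth-≤k ground terms, the 3 constants give N_0 = 3, and each function symbol of arity r contributes N_{k-1}^r new terms at level k: N_k = 3 + N_{k-1}^2.
  N_0 = 3
  N_1 = 3 + 3^2 = 12
  N_2 = 3 + 12^2 = 147
So there are 147 ground terms available for substitution.
There is 1 variable to instantiate (y),  occurring in at least one literal, so different choices give different ground instances.
Number of ground instances = 147.

147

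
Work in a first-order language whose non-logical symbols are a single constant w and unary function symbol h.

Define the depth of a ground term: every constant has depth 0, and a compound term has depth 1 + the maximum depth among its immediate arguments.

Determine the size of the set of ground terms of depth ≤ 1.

2

Count level by level. With function symbols h/1, the terms of depth ≤ k are the 1 constant together with each function applied to depth-≤(k−1) tuples, so N_k = 1 + N_{k-1}.
N_0 = 1
N_1 = 1 + 1 = 2
Explicitly: w, h(w).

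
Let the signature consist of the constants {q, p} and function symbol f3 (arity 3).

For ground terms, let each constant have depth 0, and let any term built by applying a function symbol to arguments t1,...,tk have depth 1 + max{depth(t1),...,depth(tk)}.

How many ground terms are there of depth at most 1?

10

Write N_k for the number of ground terms of depth ≤ k. A term of depth ≤ k is either a constant or a function symbol applied to arguments of depth ≤ k−1, so N_k = 2 + N_{k-1}^3.
N_0 = 2
N_1 = 2 + 2^3 = 10
Explicitly: q, p, f3(q, q, q), f3(q, q, p), f3(q, p, q), f3(q, p, p), f3(p, q, q), f3(p, q, p), f3(p, p, q), f3(p, p, p).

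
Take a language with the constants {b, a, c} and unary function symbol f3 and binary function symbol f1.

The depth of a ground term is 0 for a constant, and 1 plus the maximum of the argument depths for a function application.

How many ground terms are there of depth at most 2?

243

Let N_k count ground terms of depth at most k. Each non-constant term of depth ≤ k is some function symbol applied to depth-≤(k−1) arguments, giving N_k = 3 + N_{k-1} + N_{k-1}^2.
N_0 = 3
N_1 = 3 + 3 + 3^2 = 15
N_2 = 3 + 15 + 15^2 = 243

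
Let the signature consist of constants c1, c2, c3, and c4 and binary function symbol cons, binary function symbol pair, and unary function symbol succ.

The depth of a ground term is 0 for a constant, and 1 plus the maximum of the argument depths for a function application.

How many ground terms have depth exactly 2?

Let N_k count ground terms of depth at most k. Each non-constant term of depth ≤ k is some function symbol applied to depth-≤(k−1) arguments, giving N_k = 4 + N_{k-1}^2 + N_{k-1}^2 + N_{k-1}.
N_0 = 4
N_1 = 4 + 4^2 + 4^2 + 4 = 40
N_2 = 4 + 40^2 + 40^2 + 40 = 3244
Terms of depth exactly 2: N_2 − N_1 = 3244 − 40 = 3204.

3204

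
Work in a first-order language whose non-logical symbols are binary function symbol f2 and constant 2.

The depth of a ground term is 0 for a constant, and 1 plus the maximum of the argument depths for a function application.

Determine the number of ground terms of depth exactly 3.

Count level by level. With function symbols f2/2, the terms of depth ≤ k are the 1 constant together with each function applied to depth-≤(k−1) tuples, so N_k = 1 + N_{k-1}^2.
N_0 = 1
N_1 = 1 + 1^2 = 2
N_2 = 1 + 2^2 = 5
N_3 = 1 + 5^2 = 26
Terms of depth exactly 3: N_3 − N_2 = 26 − 5 = 21.

21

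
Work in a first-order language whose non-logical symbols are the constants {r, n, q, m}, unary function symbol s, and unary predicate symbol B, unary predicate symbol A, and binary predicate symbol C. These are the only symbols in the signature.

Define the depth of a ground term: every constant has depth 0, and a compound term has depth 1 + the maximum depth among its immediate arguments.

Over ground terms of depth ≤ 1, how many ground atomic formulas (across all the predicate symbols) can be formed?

80

First count ground terms of depth ≤ 1.
Let N_k count ground terms of depth at most k. Each non-constant term of depth ≤ k is some function symbol applied to depth-≤(k−1) arguments, giving N_k = 4 + N_{k-1}.
N_0 = 4
N_1 = 4 + 4 = 8
Explicitly: r, n, q, m, s(r), s(n), s(q), s(m).
So |H| = 8.
For each predicate symbol, the number of ground atoms is |H| raised to its arity; summing:
  B: 8;  A: 8;  C: 8^2 = 64
Total ground atoms: 8 + 8 + 64 = 80.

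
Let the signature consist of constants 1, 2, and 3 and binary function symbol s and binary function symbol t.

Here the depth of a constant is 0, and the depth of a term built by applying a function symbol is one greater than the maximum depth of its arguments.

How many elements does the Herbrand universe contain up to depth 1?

21

Count level by level. With function symbols s/2, t/2, the terms of depth ≤ k are the 3 constants together with each function applied to depth-≤(k−1) tuples, so N_k = 3 + N_{k-1}^2 + N_{k-1}^2.
N_0 = 3
N_1 = 3 + 3^2 + 3^2 = 21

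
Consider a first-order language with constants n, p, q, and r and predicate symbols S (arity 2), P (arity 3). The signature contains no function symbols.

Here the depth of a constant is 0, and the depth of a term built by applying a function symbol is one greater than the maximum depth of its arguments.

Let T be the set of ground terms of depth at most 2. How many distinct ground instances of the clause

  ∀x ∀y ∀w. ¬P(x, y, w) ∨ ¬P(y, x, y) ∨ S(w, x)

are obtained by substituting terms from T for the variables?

64

Ground terms of depth ≤ 2:
  With no function symbols every ground term is a constant, so there are exactly 4 ground terms at every depth bound.
  N_0 = 4
  N_1 = 4
  N_2 = 4
  Explicitly: n, p, q, r.
So there are 4 ground terms available for substitution.
The clause has 3 distinct variables (x, y, w), each appearing in the body. In the free term algebra distinct substitutions yield syntactically distinct ground instances.
Number of ground instances = 4^3 = 64.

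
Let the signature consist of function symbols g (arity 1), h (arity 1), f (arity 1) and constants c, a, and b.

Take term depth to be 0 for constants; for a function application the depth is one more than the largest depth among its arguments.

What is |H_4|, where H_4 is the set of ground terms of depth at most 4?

363

Count level by level. With function symbols g/1, h/1, f/1, the terms of depth ≤ k are the 3 constants together with each function applied to depth-≤(k−1) tuples, so N_k = 3 + N_{k-1} + N_{k-1} + N_{k-1}.
N_0 = 3
N_1 = 3 + 3 + 3 + 3 = 12
N_2 = 3 + 12 + 12 + 12 = 39
N_3 = 3 + 39 + 39 + 39 = 120
N_4 = 3 + 120 + 120 + 120 = 363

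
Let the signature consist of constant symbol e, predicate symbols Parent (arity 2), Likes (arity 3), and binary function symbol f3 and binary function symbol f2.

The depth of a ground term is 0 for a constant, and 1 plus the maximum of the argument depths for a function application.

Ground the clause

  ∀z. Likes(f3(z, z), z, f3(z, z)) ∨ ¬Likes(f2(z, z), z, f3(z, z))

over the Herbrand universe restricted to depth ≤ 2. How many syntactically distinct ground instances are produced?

19

Ground terms of depth ≤ 2:
  Write N_k for the number of ground terms of depth ≤ k. A term of depth ≤ k is either a constant or a function symbol applied to arguments of depth ≤ k−1, so N_k = 1 + N_{k-1}^2 + N_{k-1}^2.
  N_0 = 1
  N_1 = 1 + 1^2 + 1^2 = 3
  N_2 = 1 + 3^2 + 3^2 = 19
So there are 19 ground terms available for substitution.
The clause has 1 distinct variable (z), which appears in the body. In the free term algebra distinct substitutions yield syntactically distinct ground instances.
Number of ground instances = 19.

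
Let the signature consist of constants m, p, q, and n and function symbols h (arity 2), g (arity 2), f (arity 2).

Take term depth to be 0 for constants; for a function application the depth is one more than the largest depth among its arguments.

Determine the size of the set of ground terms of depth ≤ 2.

8116

Write N_k for the number of ground terms of depth ≤ k. A term of depth ≤ k is either a constant or a function symbol applied to arguments of depth ≤ k−1, so N_k = 4 + N_{k-1}^2 + N_{k-1}^2 + N_{k-1}^2.
N_0 = 4
N_1 = 4 + 4^2 + 4^2 + 4^2 = 52
N_2 = 4 + 52^2 + 52^2 + 52^2 = 8116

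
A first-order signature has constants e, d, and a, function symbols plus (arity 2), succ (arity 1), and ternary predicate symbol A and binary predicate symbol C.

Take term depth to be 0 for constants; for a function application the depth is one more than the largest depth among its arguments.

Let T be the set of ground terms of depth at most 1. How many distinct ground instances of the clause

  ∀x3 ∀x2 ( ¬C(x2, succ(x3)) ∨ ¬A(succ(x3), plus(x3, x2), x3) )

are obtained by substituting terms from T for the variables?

225

Ground terms of depth ≤ 1:
  Let N_k count ground terms of depth at most k. Each non-constant term of depth ≤ k is some function symbol applied to depth-≤(k−1) arguments, giving N_k = 3 + N_{k-1}^2 + N_{k-1}.
  N_0 = 3
  N_1 = 3 + 3^2 + 3 = 15
So there are 15 ground terms available for substitution.
There are 2 variables to instantiate (x3, x2), each occurring in at least one literal, so different choices give different ground instances.
Number of ground instances = 15^2 = 225.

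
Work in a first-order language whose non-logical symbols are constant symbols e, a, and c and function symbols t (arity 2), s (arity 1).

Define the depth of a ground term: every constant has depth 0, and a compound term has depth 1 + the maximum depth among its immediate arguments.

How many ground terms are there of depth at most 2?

243

Let N_k count ground terms of depth at most k. Each non-constant term of depth ≤ k is some function symbol applied to depth-≤(k−1) arguments, giving N_k = 3 + N_{k-1}^2 + N_{k-1}.
N_0 = 3
N_1 = 3 + 3^2 + 3 = 15
N_2 = 3 + 15^2 + 15 = 243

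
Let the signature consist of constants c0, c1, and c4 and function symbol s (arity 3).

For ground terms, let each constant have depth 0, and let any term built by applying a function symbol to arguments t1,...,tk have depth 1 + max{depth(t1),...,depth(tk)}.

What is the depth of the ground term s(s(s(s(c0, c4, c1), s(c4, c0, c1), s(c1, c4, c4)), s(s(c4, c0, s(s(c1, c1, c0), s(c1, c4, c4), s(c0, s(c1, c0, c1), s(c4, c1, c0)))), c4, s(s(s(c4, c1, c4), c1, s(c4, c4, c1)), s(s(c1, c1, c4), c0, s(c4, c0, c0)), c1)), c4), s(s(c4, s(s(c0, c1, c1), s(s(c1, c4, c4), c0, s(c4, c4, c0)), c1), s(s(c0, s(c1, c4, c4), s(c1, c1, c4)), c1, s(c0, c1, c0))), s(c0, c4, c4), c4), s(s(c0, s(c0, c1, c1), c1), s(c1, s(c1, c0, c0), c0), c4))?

7

depth(s(c0, c4, c1)) = 1 + max(0, 0, 0) = 1
depth(s(c4, c0, c1)) = 1 + max(0, 0, 0) = 1
depth(s(c1, c4, c4)) = 1 + max(0, 0, 0) = 1
depth(s(s(c0, c4, c1), s(c4, c0, c1), s(c1, c4, c4))) = 1 + max(1, 1, 1) = 2
depth(s(c1, c1, c0)) = 1 + max(0, 0, 0) = 1
depth(s(c1, c0, c1)) = 1 + max(0, 0, 0) = 1
depth(s(c4, c1, c0)) = 1 + max(0, 0, 0) = 1
depth(s(c0, s(c1, c0, c1), s(c4, c1, c0))) = 1 + max(0, 1, 1) = 2
depth(s(s(c1, c1, c0), s(c1, c4, c4), s(c0, s(c1, c0, c1), s(c4, c1, c0)))) = 1 + max(1, 1, 2) = 3
depth(s(c4, c0, s(s(c1, c1, c0), s(c1, c4, c4), s(c0, s(c1, c0, c1), s(c4, c1, c0))))) = 1 + max(0, 0, 3) = 4
depth(s(c4, c1, c4)) = 1 + max(0, 0, 0) = 1
depth(s(c4, c4, c1)) = 1 + max(0, 0, 0) = 1
depth(s(s(c4, c1, c4), c1, s(c4, c4, c1))) = 1 + max(1, 0, 1) = 2
depth(s(c1, c1, c4)) = 1 + max(0, 0, 0) = 1
depth(s(c4, c0, c0)) = 1 + max(0, 0, 0) = 1
depth(s(s(c1, c1, c4), c0, s(c4, c0, c0))) = 1 + max(1, 0, 1) = 2
depth(s(s(s(c4, c1, c4), c1, s(c4, c4, c1)), s(s(c1, c1, c4), c0, s(c4, c0, c0)), c1)) = 1 + max(2, 2, 0) = 3
depth(s(s(c4, c0, s(s(c1, c1, c0), s(c1, c4, c4), s(c0, s(c1, c0, c1), s(c4, c1, c0)))), c4, s(s(s(c4, c1, c4), c1, s(c4, c4, c1)), s(s(c1, c1, c4), c0, s(c4, c0, c0)), c1))) = 1 + max(4, 0, 3) = 5
depth(s(s(s(c0, c4, c1), s(c4, c0, c1), s(c1, c4, c4)), s(s(c4, c0, s(s(c1, c1, c0), s(c1, c4, c4), s(c0, s(c1, c0, c1), s(c4, c1, c0)))), c4, s(s(s(c4, c1, c4), c1, s(c4, c4, c1)), s(s(c1, c1, c4), c0, s(c4, c0, c0)), c1)), c4)) = 1 + max(2, 5, 0) = 6
depth(s(c0, c1, c1)) = 1 + max(0, 0, 0) = 1
depth(s(c4, c4, c0)) = 1 + max(0, 0, 0) = 1
depth(s(s(c1, c4, c4), c0, s(c4, c4, c0))) = 1 + max(1, 0, 1) = 2
depth(s(s(c0, c1, c1), s(s(c1, c4, c4), c0, s(c4, c4, c0)), c1)) = 1 + max(1, 2, 0) = 3
depth(s(c0, s(c1, c4, c4), s(c1, c1, c4))) = 1 + max(0, 1, 1) = 2
depth(s(c0, c1, c0)) = 1 + max(0, 0, 0) = 1
depth(s(s(c0, s(c1, c4, c4), s(c1, c1, c4)), c1, s(c0, c1, c0))) = 1 + max(2, 0, 1) = 3
depth(s(c4, s(s(c0, c1, c1), s(s(c1, c4, c4), c0, s(c4, c4, c0)), c1), s(s(c0, s(c1, c4, c4), s(c1, c1, c4)), c1, s(c0, c1, c0)))) = 1 + max(0, 3, 3) = 4
depth(s(c0, c4, c4)) = 1 + max(0, 0, 0) = 1
depth(s(s(c4, s(s(c0, c1, c1), s(s(c1, c4, c4), c0, s(c4, c4, c0)), c1), s(s(c0, s(c1, c4, c4), s(c1, c1, c4)), c1, s(c0, c1, c0))), s(c0, c4, c4), c4)) = 1 + max(4, 1, 0) = 5
depth(s(c0, s(c0, c1, c1), c1)) = 1 + max(0, 1, 0) = 2
depth(s(c1, c0, c0)) = 1 + max(0, 0, 0) = 1
depth(s(c1, s(c1, c0, c0), c0)) = 1 + max(0, 1, 0) = 2
depth(s(s(c0, s(c0, c1, c1), c1), s(c1, s(c1, c0, c0), c0), c4)) = 1 + max(2, 2, 0) = 3
depth(s(s(s(s(c0, c4, c1), s(c4, c0, c1), s(c1, c4, c4)), s(s(c4, c0, s(s(c1, c1, c0), s(c1, c4, c4), s(c0, s(c1, c0, c1), s(c4, c1, c0)))), c4, s(s(s(c4, c1, c4), c1, s(c4, c4, c1)), s(s(c1, c1, c4), c0, s(c4, c0, c0)), c1)), c4), s(s(c4, s(s(c0, c1, c1), s(s(c1, c4, c4), c0, s(c4, c4, c0)), c1), s(s(c0, s(c1, c4, c4), s(c1, c1, c4)), c1, s(c0, c1, c0))), s(c0, c4, c4), c4), s(s(c0, s(c0, c1, c1), c1), s(c1, s(c1, c0, c0), c0), c4))) = 1 + max(6, 5, 3) = 7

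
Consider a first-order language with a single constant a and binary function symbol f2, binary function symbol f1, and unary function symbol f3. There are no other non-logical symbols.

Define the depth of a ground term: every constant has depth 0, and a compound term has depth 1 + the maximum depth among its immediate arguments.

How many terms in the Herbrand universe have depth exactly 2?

If N_k denotes the number of depth-≤k ground terms, the 1 constant gives N_0 = 1, and each function symbol of arity r contributes N_{k-1}^r new terms at level k: N_k = 1 + N_{k-1}^2 + N_{k-1}^2 + N_{k-1}.
N_0 = 1
N_1 = 1 + 1^2 + 1^2 + 1 = 4
N_2 = 1 + 4^2 + 4^2 + 4 = 37
Terms of depth exactly 2: N_2 − N_1 = 37 − 4 = 33.

33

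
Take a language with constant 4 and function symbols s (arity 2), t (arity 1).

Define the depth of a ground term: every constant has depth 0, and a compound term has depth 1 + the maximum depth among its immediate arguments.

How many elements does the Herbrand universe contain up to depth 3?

Write N_k for the number of ground terms of depth ≤ k. A term of depth ≤ k is either a constant or a function symbol applied to arguments of depth ≤ k−1, so N_k = 1 + N_{k-1}^2 + N_{k-1}.
N_0 = 1
N_1 = 1 + 1^2 + 1 = 3
N_2 = 1 + 3^2 + 3 = 13
N_3 = 1 + 13^2 + 13 = 183

183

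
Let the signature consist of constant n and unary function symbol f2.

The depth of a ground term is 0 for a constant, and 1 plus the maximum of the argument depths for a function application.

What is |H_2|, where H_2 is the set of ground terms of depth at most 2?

Count level by level. With function symbols f2/1, the terms of depth ≤ k are the 1 constant together with each function applied to depth-≤(k−1) tuples, so N_k = 1 + N_{k-1}.
N_0 = 1
N_1 = 1 + 1 = 2
N_2 = 1 + 2 = 3
Explicitly: n, f2(n), f2(f2(n)).

3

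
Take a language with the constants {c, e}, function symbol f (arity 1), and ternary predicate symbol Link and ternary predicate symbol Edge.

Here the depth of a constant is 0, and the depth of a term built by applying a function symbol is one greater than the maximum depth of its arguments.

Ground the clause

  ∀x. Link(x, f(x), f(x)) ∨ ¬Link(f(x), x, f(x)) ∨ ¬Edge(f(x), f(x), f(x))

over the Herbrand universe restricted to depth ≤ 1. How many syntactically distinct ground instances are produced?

Ground terms of depth ≤ 1:
  Let N_k = |{terms of depth ≤ k}|. Then N_0 = 2 and N_k = 2 + N_{k-1} for k ≥ 1 (one summand per function symbol, arity giving the exponent).
  N_0 = 2
  N_1 = 2 + 2 = 4
So there are 4 ground terms available for substitution.
The body mentions the single quantified variable x; since ground terms form a free algebra, no two substitutions collapse to the same formula.
Number of ground instances = 4.

4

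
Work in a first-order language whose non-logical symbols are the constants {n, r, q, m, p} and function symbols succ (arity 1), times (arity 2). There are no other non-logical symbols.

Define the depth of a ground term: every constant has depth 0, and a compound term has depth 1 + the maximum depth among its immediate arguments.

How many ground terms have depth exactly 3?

1600230

Let N_k count ground terms of depth at most k. Each non-constant term of depth ≤ k is some function symbol applied to depth-≤(k−1) arguments, giving N_k = 5 + N_{k-1} + N_{k-1}^2.
N_0 = 5
N_1 = 5 + 5 + 5^2 = 35
N_2 = 5 + 35 + 35^2 = 1265
N_3 = 5 + 1265 + 1265^2 = 1601495
Terms of depth exactly 3: N_3 − N_2 = 1601495 − 1265 = 1600230.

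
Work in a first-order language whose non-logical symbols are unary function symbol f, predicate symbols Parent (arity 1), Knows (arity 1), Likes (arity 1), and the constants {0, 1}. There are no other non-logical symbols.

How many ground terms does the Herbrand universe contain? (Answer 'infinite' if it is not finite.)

infinite

The signature has at least one function symbol (f, arity 1) and at least one constant (0).
Iterating f gives infinitely many distinct ground terms: 0, f(0), f(f(0)), ...
So the Herbrand universe is infinite.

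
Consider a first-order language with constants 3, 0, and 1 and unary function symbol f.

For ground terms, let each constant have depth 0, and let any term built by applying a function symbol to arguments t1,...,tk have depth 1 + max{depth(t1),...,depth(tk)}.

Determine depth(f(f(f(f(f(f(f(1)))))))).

depth(f(1)) = 1 + depth(1) = 1 + 0 = 1
depth(f(f(1))) = 1 + depth(f(1)) = 1 + 1 = 2
depth(f(f(f(1)))) = 1 + depth(f(f(1))) = 1 + 2 = 3
depth(f(f(f(f(1))))) = 1 + depth(f(f(f(1)))) = 1 + 3 = 4
depth(f(f(f(f(f(1)))))) = 1 + depth(f(f(f(f(1))))) = 1 + 4 = 5
depth(f(f(f(f(f(f(1))))))) = 1 + depth(f(f(f(f(f(1)))))) = 1 + 5 = 6
depth(f(f(f(f(f(f(f(1)))))))) = 1 + depth(f(f(f(f(f(f(1))))))) = 1 + 6 = 7

7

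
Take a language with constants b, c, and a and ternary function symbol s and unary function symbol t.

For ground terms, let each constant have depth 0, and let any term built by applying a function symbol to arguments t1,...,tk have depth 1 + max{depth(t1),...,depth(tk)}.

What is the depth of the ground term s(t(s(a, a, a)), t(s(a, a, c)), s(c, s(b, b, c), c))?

3

depth(s(a, a, a)) = 1 + max(0, 0, 0) = 1
depth(t(s(a, a, a))) = 1 + depth(s(a, a, a)) = 1 + 1 = 2
depth(s(a, a, c)) = 1 + max(0, 0, 0) = 1
depth(t(s(a, a, c))) = 1 + depth(s(a, a, c)) = 1 + 1 = 2
depth(s(b, b, c)) = 1 + max(0, 0, 0) = 1
depth(s(c, s(b, b, c), c)) = 1 + max(0, 1, 0) = 2
depth(s(t(s(a, a, a)), t(s(a, a, c)), s(c, s(b, b, c), c))) = 1 + max(2, 2, 2) = 3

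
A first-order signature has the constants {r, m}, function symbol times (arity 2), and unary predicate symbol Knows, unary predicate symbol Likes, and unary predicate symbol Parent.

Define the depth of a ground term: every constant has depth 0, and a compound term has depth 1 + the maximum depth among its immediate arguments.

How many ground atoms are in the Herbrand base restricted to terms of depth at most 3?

First count ground terms of depth ≤ 3.
If N_k denotes the number of depth-≤k ground terms, the 2 constants give N_0 = 2, and each function symbol of arity r contributes N_{k-1}^r new terms at level k: N_k = 2 + N_{k-1}^2.
N_0 = 2
N_1 = 2 + 2^2 = 6
N_2 = 2 + 6^2 = 38
N_3 = 2 + 38^2 = 1446
So |H| = 1446.
Each predicate of arity r yields |H|^r ground atoms (one per choice of an r-tuple from H):
  Knows: 1446;  Likes: 1446;  Parent: 1446
Total ground atoms: 1446 + 1446 + 1446 = 4338.

4338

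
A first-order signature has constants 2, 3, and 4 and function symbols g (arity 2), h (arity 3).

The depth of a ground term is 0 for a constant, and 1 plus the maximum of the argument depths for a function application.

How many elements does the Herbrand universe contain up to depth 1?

39

Let N_k = |{terms of depth ≤ k}|. Then N_0 = 3 and N_k = 3 + N_{k-1}^2 + N_{k-1}^3 for k ≥ 1 (one summand per function symbol, arity giving the exponent).
N_0 = 3
N_1 = 3 + 3^2 + 3^3 = 39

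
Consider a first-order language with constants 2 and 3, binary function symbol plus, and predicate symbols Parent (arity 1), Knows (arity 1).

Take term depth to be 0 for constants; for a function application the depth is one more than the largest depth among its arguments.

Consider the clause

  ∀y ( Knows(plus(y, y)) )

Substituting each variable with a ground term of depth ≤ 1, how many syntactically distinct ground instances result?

6

Ground terms of depth ≤ 1:
  Let N_k = |{terms of depth ≤ k}|. Then N_0 = 2 and N_k = 2 + N_{k-1}^2 for k ≥ 1 (one summand per function symbol, arity giving the exponent).
  N_0 = 2
  N_1 = 2 + 2^2 = 6
  Explicitly: 2, 3, plus(2, 2), plus(2, 3), plus(3, 2), plus(3, 3).
So there are 6 ground terms available for substitution.
The clause has 1 distinct variable (y), which appears in the body. In the free term algebra distinct substitutions yield syntactically distinct ground instances.
Number of ground instances = 6.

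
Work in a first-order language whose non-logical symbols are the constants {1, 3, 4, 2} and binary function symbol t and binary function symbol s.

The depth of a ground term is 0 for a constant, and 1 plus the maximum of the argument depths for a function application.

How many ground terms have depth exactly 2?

Let N_k = |{terms of depth ≤ k}|. Then N_0 = 4 and N_k = 4 + N_{k-1}^2 + N_{k-1}^2 for k ≥ 1 (one summand per function symbol, arity giving the exponent).
N_0 = 4
N_1 = 4 + 4^2 + 4^2 = 36
N_2 = 4 + 36^2 + 36^2 = 2596
Terms of depth exactly 2: N_2 − N_1 = 2596 − 36 = 2560.

2560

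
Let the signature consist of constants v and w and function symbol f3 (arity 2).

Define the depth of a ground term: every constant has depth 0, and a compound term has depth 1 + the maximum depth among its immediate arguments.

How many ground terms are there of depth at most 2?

Let N_k = |{terms of depth ≤ k}|. Then N_0 = 2 and N_k = 2 + N_{k-1}^2 for k ≥ 1 (one summand per function symbol, arity giving the exponent).
N_0 = 2
N_1 = 2 + 2^2 = 6
N_2 = 2 + 6^2 = 38

38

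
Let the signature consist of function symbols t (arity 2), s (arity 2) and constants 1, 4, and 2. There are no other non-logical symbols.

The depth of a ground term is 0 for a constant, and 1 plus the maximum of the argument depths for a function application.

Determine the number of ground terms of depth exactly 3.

Let N_k = |{terms of depth ≤ k}|. Then N_0 = 3 and N_k = 3 + N_{k-1}^2 + N_{k-1}^2 for k ≥ 1 (one summand per function symbol, arity giving the exponent).
N_0 = 3
N_1 = 3 + 3^2 + 3^2 = 21
N_2 = 3 + 21^2 + 21^2 = 885
N_3 = 3 + 885^2 + 885^2 = 1566453
Terms of depth exactly 3: N_3 − N_2 = 1566453 − 885 = 1565568.

1565568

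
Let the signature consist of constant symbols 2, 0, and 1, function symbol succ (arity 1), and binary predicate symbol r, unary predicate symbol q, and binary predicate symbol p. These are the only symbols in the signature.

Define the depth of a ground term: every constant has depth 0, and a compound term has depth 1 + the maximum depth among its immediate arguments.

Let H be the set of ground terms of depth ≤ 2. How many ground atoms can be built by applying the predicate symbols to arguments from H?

First count ground terms of depth ≤ 2.
Count level by level. With function symbols succ/1, the terms of depth ≤ k are the 3 constants together with each function applied to depth-≤(k−1) tuples, so N_k = 3 + N_{k-1}.
N_0 = 3
N_1 = 3 + 3 = 6
N_2 = 3 + 6 = 9
So |H| = 9.
Ground atoms are formed by filling each argument slot of a predicate with a term from H, so an r-ary predicate gives |H|^r atoms:
  r: 9^2 = 81;  q: 9;  p: 9^2 = 81
Total ground atoms: 81 + 9 + 81 = 171.

171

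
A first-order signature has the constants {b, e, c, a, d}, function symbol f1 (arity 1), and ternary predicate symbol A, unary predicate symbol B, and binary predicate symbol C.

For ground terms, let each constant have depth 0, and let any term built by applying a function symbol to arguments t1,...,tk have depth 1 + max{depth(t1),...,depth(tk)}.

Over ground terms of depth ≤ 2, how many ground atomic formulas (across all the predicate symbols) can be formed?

3615

First count ground terms of depth ≤ 2.
Let N_k count ground terms of depth at most k. Each non-constant term of depth ≤ k is some function symbol applied to depth-≤(k−1) arguments, giving N_k = 5 + N_{k-1}.
N_0 = 5
N_1 = 5 + 5 = 10
N_2 = 5 + 10 = 15
So |H| = 15.
Ground atoms are formed by filling each argument slot of a predicate with a term from H, so an r-ary predicate gives |H|^r atoms:
  A: 15^3 = 3375;  B: 15;  C: 15^2 = 225
Total ground atoms: 3375 + 15 + 225 = 3615.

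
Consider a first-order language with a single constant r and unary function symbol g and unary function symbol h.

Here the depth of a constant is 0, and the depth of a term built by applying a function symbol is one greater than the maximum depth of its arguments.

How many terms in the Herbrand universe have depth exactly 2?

Write N_k for the number of ground terms of depth ≤ k. A term of depth ≤ k is either a constant or a function symbol applied to arguments of depth ≤ k−1, so N_k = 1 + N_{k-1} + N_{k-1}.
N_0 = 1
N_1 = 1 + 1 + 1 = 3
N_2 = 1 + 3 + 3 = 7
Terms of depth exactly 2: N_2 − N_1 = 7 − 3 = 4.

4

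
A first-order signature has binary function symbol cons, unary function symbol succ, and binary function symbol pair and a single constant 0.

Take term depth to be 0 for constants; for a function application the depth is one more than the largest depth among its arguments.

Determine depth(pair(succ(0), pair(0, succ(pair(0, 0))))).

4

depth(succ(0)) = 1 + depth(0) = 1 + 0 = 1
depth(pair(0, 0)) = 1 + max(0, 0) = 1
depth(succ(pair(0, 0))) = 1 + depth(pair(0, 0)) = 1 + 1 = 2
depth(pair(0, succ(pair(0, 0)))) = 1 + max(0, 2) = 3
depth(pair(succ(0), pair(0, succ(pair(0, 0))))) = 1 + max(1, 3) = 4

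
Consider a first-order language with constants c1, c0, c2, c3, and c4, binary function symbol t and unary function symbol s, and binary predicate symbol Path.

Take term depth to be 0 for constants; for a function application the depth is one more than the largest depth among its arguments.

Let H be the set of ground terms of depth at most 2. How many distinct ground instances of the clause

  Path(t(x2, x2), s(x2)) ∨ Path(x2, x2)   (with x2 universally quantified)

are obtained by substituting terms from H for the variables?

1265

Ground terms of depth ≤ 2:
  Count level by level. With function symbols t/2, s/1, the terms of depth ≤ k are the 5 constants together with each function applied to depth-≤(k−1) tuples, so N_k = 5 + N_{k-1}^2 + N_{k-1}.
  N_0 = 5
  N_1 = 5 + 5^2 + 5 = 35
  N_2 = 5 + 35^2 + 35 = 1265
So there are 1265 ground terms available for substitution.
The body mentions the single quantified variable x2; since ground terms form a free algebra, no two substitutions collapse to the same formula.
Number of ground instances = 1265.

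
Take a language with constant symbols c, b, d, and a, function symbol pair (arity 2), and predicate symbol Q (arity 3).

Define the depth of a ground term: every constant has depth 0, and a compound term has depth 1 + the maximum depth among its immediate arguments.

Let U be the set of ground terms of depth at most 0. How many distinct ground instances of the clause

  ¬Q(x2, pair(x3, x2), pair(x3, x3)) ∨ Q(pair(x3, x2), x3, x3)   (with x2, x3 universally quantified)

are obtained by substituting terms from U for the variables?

Ground terms of depth ≤ 0:
  If N_k denotes the number of depth-≤k ground terms, the 4 constants give N_0 = 4, and each function symbol of arity r contributes N_{k-1}^r new terms at level k: N_k = 4 + N_{k-1}^2.
  N_0 = 4
  Explicitly: c, b, d, a.
So there are 4 ground terms available for substitution.
The clause has 2 distinct variables (x2, x3), each appearing in the body. In the free term algebra distinct substitutions yield syntactically distinct ground instances.
Number of ground instances = 4^2 = 16.

16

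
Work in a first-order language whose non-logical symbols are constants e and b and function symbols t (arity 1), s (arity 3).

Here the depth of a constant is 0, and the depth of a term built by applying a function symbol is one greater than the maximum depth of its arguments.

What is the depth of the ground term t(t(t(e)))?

3

depth(t(e)) = 1 + depth(e) = 1 + 0 = 1
depth(t(t(e))) = 1 + depth(t(e)) = 1 + 1 = 2
depth(t(t(t(e)))) = 1 + depth(t(t(e))) = 1 + 2 = 3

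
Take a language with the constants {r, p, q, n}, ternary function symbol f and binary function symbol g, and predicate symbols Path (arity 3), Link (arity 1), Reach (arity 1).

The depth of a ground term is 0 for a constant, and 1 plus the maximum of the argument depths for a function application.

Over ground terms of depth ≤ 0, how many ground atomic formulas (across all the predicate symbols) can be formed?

First count ground terms of depth ≤ 0.
Let N_k count ground terms of depth at most k. Each non-constant term of depth ≤ k is some function symbol applied to depth-≤(k−1) arguments, giving N_k = 4 + N_{k-1}^3 + N_{k-1}^2.
N_0 = 4
Explicitly: r, p, q, n.
So |H| = 4.
Each predicate of arity r yields |H|^r ground atoms (one per choice of an r-tuple from H):
  Path: 4^3 = 64;  Link: 4;  Reach: 4
Total ground atoms: 64 + 4 + 4 = 72.

72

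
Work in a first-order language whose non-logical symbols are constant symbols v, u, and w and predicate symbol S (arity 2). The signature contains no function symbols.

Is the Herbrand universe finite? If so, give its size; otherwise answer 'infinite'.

3

There are no function symbols, so every ground term is one of the 3 constants.
The Herbrand universe is {v, u, w}, which is finite with 3 elements.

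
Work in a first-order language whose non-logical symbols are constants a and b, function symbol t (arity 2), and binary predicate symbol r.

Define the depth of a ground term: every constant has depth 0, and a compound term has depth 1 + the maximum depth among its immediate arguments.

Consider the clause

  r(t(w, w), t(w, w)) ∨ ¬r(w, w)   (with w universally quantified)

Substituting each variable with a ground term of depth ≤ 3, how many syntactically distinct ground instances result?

1446

Ground terms of depth ≤ 3:
  Let N_k = |{terms of depth ≤ k}|. Then N_0 = 2 and N_k = 2 + N_{k-1}^2 for k ≥ 1 (one summand per function symbol, arity giving the exponent).
  N_0 = 2
  N_1 = 2 + 2^2 = 6
  N_2 = 2 + 6^2 = 38
  N_3 = 2 + 38^2 = 1446
So there are 1446 ground terms available for substitution.
The variable w ranges independently over the available ground terms, and distinct assignments produce distinct instances.
Number of ground instances = 1446.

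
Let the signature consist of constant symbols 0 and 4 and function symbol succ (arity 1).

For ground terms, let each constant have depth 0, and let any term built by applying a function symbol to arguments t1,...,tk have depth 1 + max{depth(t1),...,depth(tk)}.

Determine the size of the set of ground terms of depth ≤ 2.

6

Let N_k count ground terms of depth at most k. Each non-constant term of depth ≤ k is some function symbol applied to depth-≤(k−1) arguments, giving N_k = 2 + N_{k-1}.
N_0 = 2
N_1 = 2 + 2 = 4
N_2 = 2 + 4 = 6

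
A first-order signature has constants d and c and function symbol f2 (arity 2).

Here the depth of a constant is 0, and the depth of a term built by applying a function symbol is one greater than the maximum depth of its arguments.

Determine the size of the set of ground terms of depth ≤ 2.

If N_k denotes the number of depth-≤k ground terms, the 2 constants give N_0 = 2, and each function symbol of arity r contributes N_{k-1}^r new terms at level k: N_k = 2 + N_{k-1}^2.
N_0 = 2
N_1 = 2 + 2^2 = 6
N_2 = 2 + 6^2 = 38

38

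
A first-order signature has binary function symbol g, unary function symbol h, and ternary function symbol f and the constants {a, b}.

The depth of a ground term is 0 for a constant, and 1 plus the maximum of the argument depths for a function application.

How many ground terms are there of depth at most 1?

16

Count level by level. With function symbols g/2, h/1, f/3, the terms of depth ≤ k are the 2 constants together with each function applied to depth-≤(k−1) tuples, so N_k = 2 + N_{k-1}^2 + N_{k-1} + N_{k-1}^3.
N_0 = 2
N_1 = 2 + 2^2 + 2 + 2^3 = 16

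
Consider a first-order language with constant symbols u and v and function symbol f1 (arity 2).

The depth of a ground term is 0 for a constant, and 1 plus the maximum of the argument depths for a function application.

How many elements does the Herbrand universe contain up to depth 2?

Let N_k = |{terms of depth ≤ k}|. Then N_0 = 2 and N_k = 2 + N_{k-1}^2 for k ≥ 1 (one summand per function symbol, arity giving the exponent).
N_0 = 2
N_1 = 2 + 2^2 = 6
N_2 = 2 + 6^2 = 38

38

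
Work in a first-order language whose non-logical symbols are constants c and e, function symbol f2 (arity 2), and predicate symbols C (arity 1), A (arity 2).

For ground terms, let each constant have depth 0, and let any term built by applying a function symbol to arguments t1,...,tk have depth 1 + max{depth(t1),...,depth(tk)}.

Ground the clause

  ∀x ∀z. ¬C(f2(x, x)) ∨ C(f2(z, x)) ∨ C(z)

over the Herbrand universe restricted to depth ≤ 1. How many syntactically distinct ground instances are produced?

Ground terms of depth ≤ 1:
  Write N_k for the number of ground terms of depth ≤ k. A term of depth ≤ k is either a constant or a function symbol applied to arguments of depth ≤ k−1, so N_k = 2 + N_{k-1}^2.
  N_0 = 2
  N_1 = 2 + 2^2 = 6
  Explicitly: c, e, f2(c, c), f2(c, e), f2(e, c), f2(e, e).
So there are 6 ground terms available for substitution.
Each of x, z ranges independently over the available ground terms, and distinct assignments produce distinct instances.
Number of ground instances = 6^2 = 36.

36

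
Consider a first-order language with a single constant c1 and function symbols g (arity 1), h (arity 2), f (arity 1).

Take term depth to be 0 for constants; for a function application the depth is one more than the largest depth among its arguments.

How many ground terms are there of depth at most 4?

458329

Let N_k = |{terms of depth ≤ k}|. Then N_0 = 1 and N_k = 1 + N_{k-1} + N_{k-1}^2 + N_{k-1} for k ≥ 1 (one summand per function symbol, arity giving the exponent).
N_0 = 1
N_1 = 1 + 1 + 1^2 + 1 = 4
N_2 = 1 + 4 + 4^2 + 4 = 25
N_3 = 1 + 25 + 25^2 + 25 = 676
N_4 = 1 + 676 + 676^2 + 676 = 458329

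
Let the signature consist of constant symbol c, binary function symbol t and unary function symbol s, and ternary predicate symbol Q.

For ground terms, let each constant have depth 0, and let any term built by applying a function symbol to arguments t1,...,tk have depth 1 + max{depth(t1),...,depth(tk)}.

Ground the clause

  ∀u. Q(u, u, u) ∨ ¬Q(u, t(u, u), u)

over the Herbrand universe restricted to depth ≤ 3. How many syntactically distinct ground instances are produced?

Ground terms of depth ≤ 3:
  Let N_k count ground terms of depth at most k. Each non-constant term of depth ≤ k is some function symbol applied to depth-≤(k−1) arguments, giving N_k = 1 + N_{k-1}^2 + N_{k-1}.
  N_0 = 1
  N_1 = 1 + 1^2 + 1 = 3
  N_2 = 1 + 3^2 + 3 = 13
  N_3 = 1 + 13^2 + 13 = 183
So there are 183 ground terms available for substitution.
The clause has 1 distinct variable (u), which appears in the body. In the free term algebra distinct substitutions yield syntactically distinct ground instances.
Number of ground instances = 183.

183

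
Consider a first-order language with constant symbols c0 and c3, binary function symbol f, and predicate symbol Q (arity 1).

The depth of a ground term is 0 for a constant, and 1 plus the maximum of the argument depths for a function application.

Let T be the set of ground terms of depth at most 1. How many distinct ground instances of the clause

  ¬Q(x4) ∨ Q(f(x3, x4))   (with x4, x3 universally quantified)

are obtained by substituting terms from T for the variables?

36

Ground terms of depth ≤ 1:
  Count level by level. With function symbols f/2, the terms of depth ≤ k are the 2 constants together with each function applied to depth-≤(k−1) tuples, so N_k = 2 + N_{k-1}^2.
  N_0 = 2
  N_1 = 2 + 2^2 = 6
  Explicitly: c0, c3, f(c0, c0), f(c0, c3), f(c3, c0), f(c3, c3).
So there are 6 ground terms available for substitution.
There are 2 variables to instantiate (x4, x3), each occurring in at least one literal, so different choices give different ground instances.
Number of ground instances = 6^2 = 36.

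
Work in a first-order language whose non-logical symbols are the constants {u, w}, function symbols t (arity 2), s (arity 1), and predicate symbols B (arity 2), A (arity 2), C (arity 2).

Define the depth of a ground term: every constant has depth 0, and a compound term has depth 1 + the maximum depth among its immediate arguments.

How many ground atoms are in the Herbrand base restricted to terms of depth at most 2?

16428

First count ground terms of depth ≤ 2.
Let N_k = |{terms of depth ≤ k}|. Then N_0 = 2 and N_k = 2 + N_{k-1}^2 + N_{k-1} for k ≥ 1 (one summand per function symbol, arity giving the exponent).
N_0 = 2
N_1 = 2 + 2^2 + 2 = 8
N_2 = 2 + 8^2 + 8 = 74
So |H| = 74.
Ground atoms are formed by filling each argument slot of a predicate with a term from H, so an r-ary predicate gives |H|^r atoms:
  B: 74^2 = 5476;  A: 74^2 = 5476;  C: 74^2 = 5476
Total ground atoms: 5476 + 5476 + 5476 = 16428.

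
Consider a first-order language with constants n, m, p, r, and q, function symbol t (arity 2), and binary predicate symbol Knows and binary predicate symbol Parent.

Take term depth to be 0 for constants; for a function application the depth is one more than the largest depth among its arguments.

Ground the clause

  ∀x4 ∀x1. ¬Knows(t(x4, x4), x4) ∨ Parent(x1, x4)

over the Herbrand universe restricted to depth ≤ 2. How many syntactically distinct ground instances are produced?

819025

Ground terms of depth ≤ 2:
  Write N_k for the number of ground terms of depth ≤ k. A term of depth ≤ k is either a constant or a function symbol applied to arguments of depth ≤ k−1, so N_k = 5 + N_{k-1}^2.
  N_0 = 5
  N_1 = 5 + 5^2 = 30
  N_2 = 5 + 30^2 = 905
So there are 905 ground terms available for substitution.
There are 2 variables to instantiate (x4, x1), each occurring in at least one literal, so different choices give different ground instances.
Number of ground instances = 905^2 = 819025.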